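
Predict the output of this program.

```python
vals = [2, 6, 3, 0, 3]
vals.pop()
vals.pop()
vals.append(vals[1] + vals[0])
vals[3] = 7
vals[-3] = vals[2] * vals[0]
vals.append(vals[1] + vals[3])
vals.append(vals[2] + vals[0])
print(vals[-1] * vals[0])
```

10

pop() removes 3 → [2, 6, 3, 0]
pop() removes 0 → [2, 6, 3]
append vals[1]+vals[0] = 6+2 = 8 → [2, 6, 3, 8]
vals[3] = 7 → [2, 6, 3, 7]
vals[-3] = vals[2]*vals[0] = 3*2 = 6 → [2, 6, 3, 7]
append vals[1]+vals[3] = 6+7 = 13 → [2, 6, 3, 7, 13]
append vals[2]+vals[0] = 3+2 = 5 → [2, 6, 3, 7, 13, 5]
vals[-1]*vals[0] = 5*2 = 10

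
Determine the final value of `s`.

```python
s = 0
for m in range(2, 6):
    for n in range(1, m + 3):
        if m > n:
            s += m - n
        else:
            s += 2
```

m=2,n=1: 2>1, s = 0+1 = 1
m=2,n=2: not 2>2, s = 1+2 = 3
m=2,n=3: not 2>3, s = 3+2 = 5
m=2,n=4: not 2>4, s = 5+2 = 7
m=3,n=1: 3>1, s = 7+2 = 9
m=3,n=2: 3>2, s = 9+1 = 10
m=3,n=3: not 3>3, s = 10+2 = 12
m=3,n=4: not 3>4, s = 12+2 = 14
m=3,n=5: not 3>5, s = 14+2 = 16
m=4,n=1: 4>1, s = 16+3 = 19
m=4,n=2: 4>2, s = 19+2 = 21
m=4,n=3: 4>3, s = 21+1 = 22
m=4,n=4: not 4>4, s = 22+2 = 24
m=4,n=5: not 4>5, s = 24+2 = 26
m=4,n=6: not 4>6, s = 26+2 = 28
m=5,n=1: 5>1, s = 28+4 = 32
m=5,n=2: 5>2, s = 32+3 = 35
m=5,n=3: 5>3, s = 35+2 = 37
m=5,n=4: 5>4, s = 37+1 = 38
m=5,n=5: not 5>5, s = 38+2 = 40
m=5,n=6: not 5>6, s = 40+2 = 42
m=5,n=7: not 5>7, s = 42+2 = 44

44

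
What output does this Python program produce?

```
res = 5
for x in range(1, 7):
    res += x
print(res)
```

x=1: res = 5+1 = 6
x=2: res = 6+2 = 8
x=3: res = 8+3 = 11
x=4: res = 11+4 = 15
x=5: res = 15+5 = 20
x=6: res = 20+6 = 26

26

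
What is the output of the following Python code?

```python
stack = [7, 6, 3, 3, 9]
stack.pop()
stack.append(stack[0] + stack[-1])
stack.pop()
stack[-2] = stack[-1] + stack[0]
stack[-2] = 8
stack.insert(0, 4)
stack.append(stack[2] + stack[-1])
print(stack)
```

pop() removes 9 → [7, 6, 3, 3]
append stack[0]+stack[-1] = 7+3 = 10 → [7, 6, 3, 3, 10]
pop() removes 10 → [7, 6, 3, 3]
stack[-2] = stack[-1]+stack[0] = 3+7 = 10 → [7, 6, 10, 3]
stack[-2] = 8 → [7, 6, 8, 3]
insert 4 at 0 → [4, 7, 6, 8, 3]
append stack[2]+stack[-1] = 6+3 = 9 → [4, 7, 6, 8, 3, 9]

[4, 7, 6, 8, 3, 9]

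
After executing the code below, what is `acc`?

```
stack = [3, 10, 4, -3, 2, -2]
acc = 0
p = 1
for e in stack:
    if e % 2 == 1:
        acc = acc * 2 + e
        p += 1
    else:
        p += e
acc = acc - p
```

-14

e=3: odd, acc = 0*2+3 = 3; p=2
e=10: not odd; p=12
e=4: not odd; p=16
e=-3: odd, acc = 3*2+(-3) = 3; p=17
e=2: not odd; p=19
e=-2: not odd; p=17
acc-p = 3-17 = -14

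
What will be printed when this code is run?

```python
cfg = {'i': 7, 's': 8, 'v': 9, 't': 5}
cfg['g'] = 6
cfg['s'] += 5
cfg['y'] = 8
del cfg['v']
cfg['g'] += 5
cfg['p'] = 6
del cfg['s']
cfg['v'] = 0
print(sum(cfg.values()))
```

37

cfg['g'] = 6 → {'i': 7, 's': 8, 'v': 9, 't': 5, 'g': 6}
cfg['s'] = 8+5 = 13 → {'i': 7, 's': 13, 'v': 9, 't': 5, 'g': 6}
cfg['y'] = 8 → {'i': 7, 's': 13, 'v': 9, 't': 5, 'g': 6, 'y': 8}
del 'v' → {'i': 7, 's': 13, 't': 5, 'g': 6, 'y': 8}
cfg['g'] = 6+5 = 11 → {'i': 7, 's': 13, 't': 5, 'g': 11, 'y': 8}
cfg['p'] = 6 → {'i': 7, 's': 13, 't': 5, 'g': 11, 'y': 8, 'p': 6}
del 's' → {'i': 7, 't': 5, 'g': 11, 'y': 8, 'p': 6}
cfg['v'] = 0 → {'i': 7, 't': 5, 'g': 11, 'y': 8, 'p': 6, 'v': 0}
sum of values = 37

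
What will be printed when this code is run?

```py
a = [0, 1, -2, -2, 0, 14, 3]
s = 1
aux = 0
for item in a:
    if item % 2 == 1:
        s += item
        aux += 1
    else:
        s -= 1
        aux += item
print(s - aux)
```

-12

item=0: not odd, s = 1-1 = 0; aux=0
item=1: odd, s = 0+1 = 1; aux=1
item=-2: not odd, s = 1-1 = 0; aux=-1
item=-2: not odd, s = 0-1 = -1; aux=-3
item=0: not odd, s = (-1)-1 = -2; aux=-3
item=14: not odd, s = (-2)-1 = -3; aux=11
item=3: odd, s = (-3)+3 = 0; aux=12
s-aux = 0-12 = -12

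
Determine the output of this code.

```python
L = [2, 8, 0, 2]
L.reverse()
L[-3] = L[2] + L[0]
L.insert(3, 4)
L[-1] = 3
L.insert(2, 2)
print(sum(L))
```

29

reverse → [2, 0, 8, 2]
L[-3] = L[2]+L[0] = 8+2 = 10 → [2, 10, 8, 2]
insert 4 at 3 → [2, 10, 8, 4, 2]
L[-1] = 3 → [2, 10, 8, 4, 3]
insert 2 at 2 → [2, 10, 2, 8, 4, 3]
sum = 29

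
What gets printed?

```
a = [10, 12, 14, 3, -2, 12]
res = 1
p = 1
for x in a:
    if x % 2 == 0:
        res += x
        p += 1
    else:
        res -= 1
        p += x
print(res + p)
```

55

x=10: even, res = 1+10 = 11; p=2
x=12: even, res = 11+12 = 23; p=3
x=14: even, res = 23+14 = 37; p=4
x=3: not even, res = 37-1 = 36; p=7
x=-2: even, res = 36+(-2) = 34; p=8
x=12: even, res = 34+12 = 46; p=9
res+p = 46+9 = 55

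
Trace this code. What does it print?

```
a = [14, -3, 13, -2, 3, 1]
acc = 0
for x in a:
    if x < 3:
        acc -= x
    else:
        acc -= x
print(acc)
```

-26

x=14: not <3, acc = 0-14 = -14
x=-3: <3, acc = (-14)-(-3) = -11
x=13: not <3, acc = (-11)-13 = -24
x=-2: <3, acc = (-24)-(-2) = -22
x=3: not <3, acc = (-22)-3 = -25
x=1: <3, acc = (-25)-1 = -26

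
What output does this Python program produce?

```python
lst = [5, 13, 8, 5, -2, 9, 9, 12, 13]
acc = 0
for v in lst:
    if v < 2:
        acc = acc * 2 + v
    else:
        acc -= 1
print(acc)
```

v=5: not <2, acc = 0-1 = -1
v=13: not <2, acc = (-1)-1 = -2
v=8: not <2, acc = (-2)-1 = -3
v=5: not <2, acc = (-3)-1 = -4
v=-2: <2, acc = (-4)*2+(-2) = -10
v=9: not <2, acc = (-10)-1 = -11
v=9: not <2, acc = (-11)-1 = -12
v=12: not <2, acc = (-12)-1 = -13
v=13: not <2, acc = (-13)-1 = -14

-14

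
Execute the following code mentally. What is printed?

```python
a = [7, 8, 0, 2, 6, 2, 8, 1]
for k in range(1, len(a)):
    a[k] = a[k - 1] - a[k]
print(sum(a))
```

k=1: a[1] = 7-8 = -1 → [7, -1, 0, 2, 6, 2, 8, 1]
k=2: a[2] = (-1)-0 = -1 → [7, -1, -1, 2, 6, 2, 8, 1]
k=3: a[3] = (-1)-2 = -3 → [7, -1, -1, -3, 6, 2, 8, 1]
k=4: a[4] = (-3)-6 = -9 → [7, -1, -1, -3, -9, 2, 8, 1]
k=5: a[5] = (-9)-2 = -11 → [7, -1, -1, -3, -9, -11, 8, 1]
k=6: a[6] = (-11)-8 = -19 → [7, -1, -1, -3, -9, -11, -19, 1]
k=7: a[7] = (-19)-1 = -20 → [7, -1, -1, -3, -9, -11, -19, -20]
sum = -57

-57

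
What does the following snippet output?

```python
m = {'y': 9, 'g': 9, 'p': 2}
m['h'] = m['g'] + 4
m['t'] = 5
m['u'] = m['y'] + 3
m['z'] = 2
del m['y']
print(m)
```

m['h'] = m['g']+4 = 13 → {'y': 9, 'g': 9, 'p': 2, 'h': 13}
m['t'] = 5 → {'y': 9, 'g': 9, 'p': 2, 'h': 13, 't': 5}
m['u'] = m['y']+3 = 12 → {'y': 9, 'g': 9, 'p': 2, 'h': 13, 't': 5, 'u': 12}
m['z'] = 2 → {'y': 9, 'g': 9, 'p': 2, 'h': 13, 't': 5, 'u': 12, 'z': 2}
del 'y' → {'g': 9, 'p': 2, 'h': 13, 't': 5, 'u': 12, 'z': 2}

{'g': 9, 'p': 2, 'h': 13, 't': 5, 'u': 12, 'z': 2}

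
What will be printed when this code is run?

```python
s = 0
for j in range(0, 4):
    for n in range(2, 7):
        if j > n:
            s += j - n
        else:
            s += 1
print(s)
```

20

j=0,n=2: not 0>2, s = 0+1 = 1
j=0,n=3: not 0>3, s = 1+1 = 2
j=0,n=4: not 0>4, s = 2+1 = 3
j=0,n=5: not 0>5, s = 3+1 = 4
j=0,n=6: not 0>6, s = 4+1 = 5
j=1,n=2: not 1>2, s = 5+1 = 6
j=1,n=3: not 1>3, s = 6+1 = 7
j=1,n=4: not 1>4, s = 7+1 = 8
j=1,n=5: not 1>5, s = 8+1 = 9
j=1,n=6: not 1>6, s = 9+1 = 10
j=2,n=2: not 2>2, s = 10+1 = 11
j=2,n=3: not 2>3, s = 11+1 = 12
j=2,n=4: not 2>4, s = 12+1 = 13
j=2,n=5: not 2>5, s = 13+1 = 14
j=2,n=6: not 2>6, s = 14+1 = 15
j=3,n=2: 3>2, s = 15+1 = 16
j=3,n=3: not 3>3, s = 16+1 = 17
j=3,n=4: not 3>4, s = 17+1 = 18
j=3,n=5: not 3>5, s = 18+1 = 19
j=3,n=6: not 3>6, s = 19+1 = 20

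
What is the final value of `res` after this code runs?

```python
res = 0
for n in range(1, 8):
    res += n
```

n=1: res = 0+1 = 1
n=2: res = 1+2 = 3
n=3: res = 3+3 = 6
n=4: res = 6+4 = 10
n=5: res = 10+5 = 15
n=6: res = 15+6 = 21
n=7: res = 21+7 = 28

28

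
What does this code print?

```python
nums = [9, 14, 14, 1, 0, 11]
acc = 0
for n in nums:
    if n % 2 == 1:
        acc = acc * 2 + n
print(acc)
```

n=9: odd, acc = 0*2+9 = 9
n=14: not odd
n=14: not odd
n=1: odd, acc = 9*2+1 = 19
n=0: not odd
n=11: odd, acc = 19*2+11 = 49

49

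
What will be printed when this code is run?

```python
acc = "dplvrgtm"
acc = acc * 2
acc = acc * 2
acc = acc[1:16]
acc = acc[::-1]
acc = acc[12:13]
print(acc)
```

v

repeat ×2 → 'dplvrgtmdplvrgtm'
repeat ×2 → 'dplvrgtmdplvrgtmdplvrgtmdplvrgtm'
slice [1:16] → 'plvrgtmdplvrgtm'
reverse → 'mtgrvlpdmtgrvlp'
slice [12:13] → 'v'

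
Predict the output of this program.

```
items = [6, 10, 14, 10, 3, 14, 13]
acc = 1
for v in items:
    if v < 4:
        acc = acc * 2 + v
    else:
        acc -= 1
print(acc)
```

v=6: not <4, acc = 1-1 = 0
v=10: not <4, acc = 0-1 = -1
v=14: not <4, acc = (-1)-1 = -2
v=10: not <4, acc = (-2)-1 = -3
v=3: <4, acc = (-3)*2+3 = -3
v=14: not <4, acc = (-3)-1 = -4
v=13: not <4, acc = (-4)-1 = -5

-5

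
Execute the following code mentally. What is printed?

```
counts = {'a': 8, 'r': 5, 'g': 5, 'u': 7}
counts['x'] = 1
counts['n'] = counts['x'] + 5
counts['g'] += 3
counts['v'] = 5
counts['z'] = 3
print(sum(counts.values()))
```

43

counts['x'] = 1 → {'a': 8, 'r': 5, 'g': 5, 'u': 7, 'x': 1}
counts['n'] = counts['x']+5 = 6 → {'a': 8, 'r': 5, 'g': 5, 'u': 7, 'x': 1, 'n': 6}
counts['g'] = 5+3 = 8 → {'a': 8, 'r': 5, 'g': 8, 'u': 7, 'x': 1, 'n': 6}
counts['v'] = 5 → {'a': 8, 'r': 5, 'g': 8, 'u': 7, 'x': 1, 'n': 6, 'v': 5}
counts['z'] = 3 → {'a': 8, 'r': 5, 'g': 8, 'u': 7, 'x': 1, 'n': 6, 'v': 5, 'z': 3}
sum of values = 43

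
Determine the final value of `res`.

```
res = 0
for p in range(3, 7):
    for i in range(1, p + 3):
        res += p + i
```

p=3,i=1: res = 0+4 = 4
p=3,i=2: res = 4+5 = 9
p=3,i=3: res = 9+6 = 15
p=3,i=4: res = 15+7 = 22
p=3,i=5: res = 22+8 = 30
p=4,i=1: res = 30+5 = 35
p=4,i=2: res = 35+6 = 41
p=4,i=3: res = 41+7 = 48
p=4,i=4: res = 48+8 = 56
p=4,i=5: res = 56+9 = 65
p=4,i=6: res = 65+10 = 75
p=5,i=1: res = 75+6 = 81
p=5,i=2: res = 81+7 = 88
p=5,i=3: res = 88+8 = 96
p=5,i=4: res = 96+9 = 105
p=5,i=5: res = 105+10 = 115
p=5,i=6: res = 115+11 = 126
p=5,i=7: res = 126+12 = 138
p=6,i=1: res = 138+7 = 145
p=6,i=2: res = 145+8 = 153
p=6,i=3: res = 153+9 = 162
p=6,i=4: res = 162+10 = 172
p=6,i=5: res = 172+11 = 183
p=6,i=6: res = 183+12 = 195
p=6,i=7: res = 195+13 = 208
p=6,i=8: res = 208+14 = 222

222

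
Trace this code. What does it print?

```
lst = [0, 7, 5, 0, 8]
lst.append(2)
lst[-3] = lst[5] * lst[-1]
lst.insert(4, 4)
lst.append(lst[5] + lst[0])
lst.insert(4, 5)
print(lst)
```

append 2 → [0, 7, 5, 0, 8, 2]
lst[-3] = lst[5]*lst[-1] = 2*2 = 4 → [0, 7, 5, 4, 8, 2]
insert 4 at 4 → [0, 7, 5, 4, 4, 8, 2]
append lst[5]+lst[0] = 8+0 = 8 → [0, 7, 5, 4, 4, 8, 2, 8]
insert 5 at 4 → [0, 7, 5, 4, 5, 4, 8, 2, 8]

[0, 7, 5, 4, 5, 4, 8, 2, 8]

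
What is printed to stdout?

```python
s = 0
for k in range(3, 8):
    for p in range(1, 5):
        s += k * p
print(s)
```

250

k=3,p=1: s = 0+3 = 3
k=3,p=2: s = 3+6 = 9
k=3,p=3: s = 9+9 = 18
k=3,p=4: s = 18+12 = 30
k=4,p=1: s = 30+4 = 34
k=4,p=2: s = 34+8 = 42
k=4,p=3: s = 42+12 = 54
k=4,p=4: s = 54+16 = 70
k=5,p=1: s = 70+5 = 75
k=5,p=2: s = 75+10 = 85
k=5,p=3: s = 85+15 = 100
k=5,p=4: s = 100+20 = 120
k=6,p=1: s = 120+6 = 126
k=6,p=2: s = 126+12 = 138
k=6,p=3: s = 138+18 = 156
k=6,p=4: s = 156+24 = 180
k=7,p=1: s = 180+7 = 187
k=7,p=2: s = 187+14 = 201
k=7,p=3: s = 201+21 = 222
k=7,p=4: s = 222+28 = 250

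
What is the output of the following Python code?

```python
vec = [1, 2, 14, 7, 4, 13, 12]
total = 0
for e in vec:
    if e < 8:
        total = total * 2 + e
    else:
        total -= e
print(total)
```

-47

e=1: <8, total = 0*2+1 = 1
e=2: <8, total = 1*2+2 = 4
e=14: not <8, total = 4-14 = -10
e=7: <8, total = (-10)*2+7 = -13
e=4: <8, total = (-13)*2+4 = -22
e=13: not <8, total = (-22)-13 = -35
e=12: not <8, total = (-35)-12 = -47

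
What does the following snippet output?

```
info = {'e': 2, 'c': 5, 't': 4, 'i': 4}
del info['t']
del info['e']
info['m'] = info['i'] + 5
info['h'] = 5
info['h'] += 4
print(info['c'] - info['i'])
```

del 't' → {'e': 2, 'c': 5, 'i': 4}
del 'e' → {'c': 5, 'i': 4}
info['m'] = info['i']+5 = 9 → {'c': 5, 'i': 4, 'm': 9}
info['h'] = 5 → {'c': 5, 'i': 4, 'm': 9, 'h': 5}
info['h'] = 5+4 = 9 → {'c': 5, 'i': 4, 'm': 9, 'h': 9}
info['c']-info['i'] = 5-4 = 1

1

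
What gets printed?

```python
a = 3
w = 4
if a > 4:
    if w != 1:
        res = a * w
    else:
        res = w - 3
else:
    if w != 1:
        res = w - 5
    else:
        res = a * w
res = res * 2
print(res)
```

-2

a=3, w=4
a > 4 is False; w != 1 is True
→ res = w - 5 = -1
res = (-1)*2 = -2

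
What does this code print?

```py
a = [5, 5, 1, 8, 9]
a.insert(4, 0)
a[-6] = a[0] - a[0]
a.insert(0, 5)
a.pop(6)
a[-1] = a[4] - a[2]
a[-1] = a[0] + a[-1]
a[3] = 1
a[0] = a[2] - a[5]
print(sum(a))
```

19

insert 0 at 4 → [5, 5, 1, 8, 0, 9]
a[-6] = a[0]-a[0] = 5-5 = 0 → [0, 5, 1, 8, 0, 9]
insert 5 at 0 → [5, 0, 5, 1, 8, 0, 9]
pop(6) removes 9 → [5, 0, 5, 1, 8, 0]
a[-1] = a[4]-a[2] = 8-5 = 3 → [5, 0, 5, 1, 8, 3]
a[-1] = a[0]+a[-1] = 5+3 = 8 → [5, 0, 5, 1, 8, 8]
a[3] = 1 → [5, 0, 5, 1, 8, 8]
a[0] = a[2]-a[5] = 5-8 = -3 → [-3, 0, 5, 1, 8, 8]
sum = 19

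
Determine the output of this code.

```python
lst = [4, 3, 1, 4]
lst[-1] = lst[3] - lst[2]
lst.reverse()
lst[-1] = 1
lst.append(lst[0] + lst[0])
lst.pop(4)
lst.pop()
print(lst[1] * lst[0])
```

3

lst[-1] = lst[3]-lst[2] = 4-1 = 3 → [4, 3, 1, 3]
reverse → [3, 1, 3, 4]
lst[-1] = 1 → [3, 1, 3, 1]
append lst[0]+lst[0] = 3+3 = 6 → [3, 1, 3, 1, 6]
pop(4) removes 6 → [3, 1, 3, 1]
pop() removes 1 → [3, 1, 3]
lst[1]*lst[0] = 1*3 = 3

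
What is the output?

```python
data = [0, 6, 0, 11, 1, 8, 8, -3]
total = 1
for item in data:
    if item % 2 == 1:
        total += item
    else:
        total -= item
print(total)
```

item=0: not odd, total = 1-0 = 1
item=6: not odd, total = 1-6 = -5
item=0: not odd, total = (-5)-0 = -5
item=11: odd, total = (-5)+11 = 6
item=1: odd, total = 6+1 = 7
item=8: not odd, total = 7-8 = -1
item=8: not odd, total = (-1)-8 = -9
item=-3: odd, total = (-9)+(-3) = -12

-12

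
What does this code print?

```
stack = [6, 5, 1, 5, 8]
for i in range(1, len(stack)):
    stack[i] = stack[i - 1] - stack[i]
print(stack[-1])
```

i=1: stack[1] = 6-5 = 1 → [6, 1, 1, 5, 8]
i=2: stack[2] = 1-1 = 0 → [6, 1, 0, 5, 8]
i=3: stack[3] = 0-5 = -5 → [6, 1, 0, -5, 8]
i=4: stack[4] = (-5)-8 = -13 → [6, 1, 0, -5, -13]

-13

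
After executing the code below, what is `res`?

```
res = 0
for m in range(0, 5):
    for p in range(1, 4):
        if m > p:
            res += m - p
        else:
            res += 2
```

28

m=0,p=1: not 0>1, res = 0+2 = 2
m=0,p=2: not 0>2, res = 2+2 = 4
m=0,p=3: not 0>3, res = 4+2 = 6
m=1,p=1: not 1>1, res = 6+2 = 8
m=1,p=2: not 1>2, res = 8+2 = 10
m=1,p=3: not 1>3, res = 10+2 = 12
m=2,p=1: 2>1, res = 12+1 = 13
m=2,p=2: not 2>2, res = 13+2 = 15
m=2,p=3: not 2>3, res = 15+2 = 17
m=3,p=1: 3>1, res = 17+2 = 19
m=3,p=2: 3>2, res = 19+1 = 20
m=3,p=3: not 3>3, res = 20+2 = 22
m=4,p=1: 4>1, res = 22+3 = 25
m=4,p=2: 4>2, res = 25+2 = 27
m=4,p=3: 4>3, res = 27+1 = 28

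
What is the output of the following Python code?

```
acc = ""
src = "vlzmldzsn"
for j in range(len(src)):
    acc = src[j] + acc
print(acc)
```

j=0: prepend 'v' → 'v'
j=1: prepend 'l' → 'lv'
j=2: prepend 'z' → 'zlv'
j=3: prepend 'm' → 'mzlv'
j=4: prepend 'l' → 'lmzlv'
j=5: prepend 'd' → 'dlmzlv'
j=6: prepend 'z' → 'zdlmzlv'
j=7: prepend 's' → 'szdlmzlv'
j=8: prepend 'n' → 'nszdlmzlv'

nszdlmzlv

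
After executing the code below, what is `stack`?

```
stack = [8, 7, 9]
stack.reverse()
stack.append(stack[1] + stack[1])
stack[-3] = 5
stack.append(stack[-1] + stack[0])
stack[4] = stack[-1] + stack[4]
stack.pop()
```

reverse → [9, 7, 8]
append stack[1]+stack[1] = 7+7 = 14 → [9, 7, 8, 14]
stack[-3] = 5 → [9, 5, 8, 14]
append stack[-1]+stack[0] = 14+9 = 23 → [9, 5, 8, 14, 23]
stack[4] = stack[-1]+stack[4] = 23+23 = 46 → [9, 5, 8, 14, 46]
pop() removes 46 → [9, 5, 8, 14]

[9, 5, 8, 14]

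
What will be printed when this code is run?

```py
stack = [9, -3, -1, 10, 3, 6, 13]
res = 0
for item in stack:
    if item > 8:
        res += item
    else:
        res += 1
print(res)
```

item=9: >8, res = 0+9 = 9
item=-3: not >8, res = 9+1 = 10
item=-1: not >8, res = 10+1 = 11
item=10: >8, res = 11+10 = 21
item=3: not >8, res = 21+1 = 22
item=6: not >8, res = 22+1 = 23
item=13: >8, res = 23+13 = 36

36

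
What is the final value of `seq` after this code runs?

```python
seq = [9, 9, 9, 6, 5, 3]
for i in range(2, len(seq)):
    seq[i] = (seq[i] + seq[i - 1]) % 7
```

i=2: seq[2] = (9+9)%7 = 4 → [9, 9, 4, 6, 5, 3]
i=3: seq[3] = (6+4)%7 = 3 → [9, 9, 4, 3, 5, 3]
i=4: seq[4] = (5+3)%7 = 1 → [9, 9, 4, 3, 1, 3]
i=5: seq[5] = (3+1)%7 = 4 → [9, 9, 4, 3, 1, 4]

[9, 9, 4, 3, 1, 4]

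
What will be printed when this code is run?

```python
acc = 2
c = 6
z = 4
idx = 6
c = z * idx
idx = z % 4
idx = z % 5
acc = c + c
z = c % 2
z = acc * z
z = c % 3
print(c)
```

24

c = 4*6 = 24
idx = 4%4 = 0
idx = 4%5 = 4
acc = 24+24 = 48
z = 24%2 = 0
z = 48*0 = 0
z = 24%3 = 0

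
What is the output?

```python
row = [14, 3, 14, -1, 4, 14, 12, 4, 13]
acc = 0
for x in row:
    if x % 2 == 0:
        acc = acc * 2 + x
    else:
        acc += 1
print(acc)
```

837

x=14: even, acc = 0*2+14 = 14
x=3: not even, acc = 14+1 = 15
x=14: even, acc = 15*2+14 = 44
x=-1: not even, acc = 44+1 = 45
x=4: even, acc = 45*2+4 = 94
x=14: even, acc = 94*2+14 = 202
x=12: even, acc = 202*2+12 = 416
x=4: even, acc = 416*2+4 = 836
x=13: not even, acc = 836+1 = 837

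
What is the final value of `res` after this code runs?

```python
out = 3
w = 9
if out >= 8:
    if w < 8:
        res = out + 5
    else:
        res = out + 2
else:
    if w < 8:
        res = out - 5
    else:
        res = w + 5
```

out=3, w=9
out >= 8 is False; w < 8 is False
→ res = w + 5 = 14

14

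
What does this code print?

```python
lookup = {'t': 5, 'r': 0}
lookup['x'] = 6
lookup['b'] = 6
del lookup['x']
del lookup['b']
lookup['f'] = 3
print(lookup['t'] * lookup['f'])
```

15

lookup['x'] = 6 → {'t': 5, 'r': 0, 'x': 6}
lookup['b'] = 6 → {'t': 5, 'r': 0, 'x': 6, 'b': 6}
del 'x' → {'t': 5, 'r': 0, 'b': 6}
del 'b' → {'t': 5, 'r': 0}
lookup['f'] = 3 → {'t': 5, 'r': 0, 'f': 3}
lookup['t']*lookup['f'] = 5*3 = 15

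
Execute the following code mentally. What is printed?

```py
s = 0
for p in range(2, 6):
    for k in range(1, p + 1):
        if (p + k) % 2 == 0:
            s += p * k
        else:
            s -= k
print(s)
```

72

p=2,k=1: odd sum, s = 0-1 = -1
p=2,k=2: even sum, s = (-1)+4 = 3
p=3,k=1: even sum, s = 3+3 = 6
p=3,k=2: odd sum, s = 6-2 = 4
p=3,k=3: even sum, s = 4+9 = 13
p=4,k=1: odd sum, s = 13-1 = 12
p=4,k=2: even sum, s = 12+8 = 20
p=4,k=3: odd sum, s = 20-3 = 17
p=4,k=4: even sum, s = 17+16 = 33
p=5,k=1: even sum, s = 33+5 = 38
p=5,k=2: odd sum, s = 38-2 = 36
p=5,k=3: even sum, s = 36+15 = 51
p=5,k=4: odd sum, s = 51-4 = 47
p=5,k=5: even sum, s = 47+25 = 72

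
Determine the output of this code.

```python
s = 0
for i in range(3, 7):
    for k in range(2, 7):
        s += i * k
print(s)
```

360

i=3,k=2: s = 0+6 = 6
i=3,k=3: s = 6+9 = 15
i=3,k=4: s = 15+12 = 27
i=3,k=5: s = 27+15 = 42
i=3,k=6: s = 42+18 = 60
i=4,k=2: s = 60+8 = 68
i=4,k=3: s = 68+12 = 80
i=4,k=4: s = 80+16 = 96
i=4,k=5: s = 96+20 = 116
i=4,k=6: s = 116+24 = 140
i=5,k=2: s = 140+10 = 150
i=5,k=3: s = 150+15 = 165
i=5,k=4: s = 165+20 = 185
i=5,k=5: s = 185+25 = 210
i=5,k=6: s = 210+30 = 240
i=6,k=2: s = 240+12 = 252
i=6,k=3: s = 252+18 = 270
i=6,k=4: s = 270+24 = 294
i=6,k=5: s = 294+30 = 324
i=6,k=6: s = 324+36 = 360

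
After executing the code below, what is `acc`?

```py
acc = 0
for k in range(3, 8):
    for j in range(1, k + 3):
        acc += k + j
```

330

k=3,j=1: acc = 0+4 = 4
k=3,j=2: acc = 4+5 = 9
k=3,j=3: acc = 9+6 = 15
k=3,j=4: acc = 15+7 = 22
k=3,j=5: acc = 22+8 = 30
k=4,j=1: acc = 30+5 = 35
k=4,j=2: acc = 35+6 = 41
k=4,j=3: acc = 41+7 = 48
k=4,j=4: acc = 48+8 = 56
k=4,j=5: acc = 56+9 = 65
k=4,j=6: acc = 65+10 = 75
k=5,j=1: acc = 75+6 = 81
k=5,j=2: acc = 81+7 = 88
k=5,j=3: acc = 88+8 = 96
k=5,j=4: acc = 96+9 = 105
k=5,j=5: acc = 105+10 = 115
k=5,j=6: acc = 115+11 = 126
k=5,j=7: acc = 126+12 = 138
k=6,j=1: acc = 138+7 = 145
k=6,j=2: acc = 145+8 = 153
k=6,j=3: acc = 153+9 = 162
k=6,j=4: acc = 162+10 = 172
k=6,j=5: acc = 172+11 = 183
k=6,j=6: acc = 183+12 = 195
k=6,j=7: acc = 195+13 = 208
k=6,j=8: acc = 208+14 = 222
k=7,j=1: acc = 222+8 = 230
k=7,j=2: acc = 230+9 = 239
k=7,j=3: acc = 239+10 = 249
k=7,j=4: acc = 249+11 = 260
k=7,j=5: acc = 260+12 = 272
k=7,j=6: acc = 272+13 = 285
k=7,j=7: acc = 285+14 = 299
k=7,j=8: acc = 299+15 = 314
k=7,j=9: acc = 314+16 = 330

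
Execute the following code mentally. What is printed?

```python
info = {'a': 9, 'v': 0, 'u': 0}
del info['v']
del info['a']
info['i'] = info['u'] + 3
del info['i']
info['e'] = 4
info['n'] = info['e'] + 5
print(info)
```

del 'v' → {'a': 9, 'u': 0}
del 'a' → {'u': 0}
info['i'] = info['u']+3 = 3 → {'u': 0, 'i': 3}
del 'i' → {'u': 0}
info['e'] = 4 → {'u': 0, 'e': 4}
info['n'] = info['e']+5 = 9 → {'u': 0, 'e': 4, 'n': 9}

{'u': 0, 'e': 4, 'n': 9}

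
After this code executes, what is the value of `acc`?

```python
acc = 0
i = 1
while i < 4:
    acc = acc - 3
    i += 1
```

i=1: acc = 0-3 = -3
i=2: acc = (-3)-3 = -6
i=3: acc = (-6)-3 = -9

-9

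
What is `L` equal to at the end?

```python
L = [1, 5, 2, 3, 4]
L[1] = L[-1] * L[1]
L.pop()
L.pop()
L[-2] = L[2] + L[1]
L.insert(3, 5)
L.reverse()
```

L[1] = L[-1]*L[1] = 4*5 = 20 → [1, 20, 2, 3, 4]
pop() removes 4 → [1, 20, 2, 3]
pop() removes 3 → [1, 20, 2]
L[-2] = L[2]+L[1] = 2+20 = 22 → [1, 22, 2]
insert 5 at 3 → [1, 22, 2, 5]
reverse → [5, 2, 22, 1]

[5, 2, 22, 1]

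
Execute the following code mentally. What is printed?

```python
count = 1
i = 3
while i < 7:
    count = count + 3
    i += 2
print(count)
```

7

i=3: count = 1+3 = 4
i=5: count = 4+3 = 7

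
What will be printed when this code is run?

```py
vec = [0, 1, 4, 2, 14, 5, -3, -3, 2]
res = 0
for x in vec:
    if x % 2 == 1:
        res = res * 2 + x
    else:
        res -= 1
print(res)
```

x=0: not odd, res = 0-1 = -1
x=1: odd, res = (-1)*2+1 = -1
x=4: not odd, res = (-1)-1 = -2
x=2: not odd, res = (-2)-1 = -3
x=14: not odd, res = (-3)-1 = -4
x=5: odd, res = (-4)*2+5 = -3
x=-3: odd, res = (-3)*2+(-3) = -9
x=-3: odd, res = (-9)*2+(-3) = -21
x=2: not odd, res = (-21)-1 = -22

-22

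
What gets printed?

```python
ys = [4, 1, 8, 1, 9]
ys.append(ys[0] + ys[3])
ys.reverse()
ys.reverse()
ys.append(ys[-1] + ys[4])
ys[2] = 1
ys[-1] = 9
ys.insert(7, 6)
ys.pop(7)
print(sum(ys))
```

append ys[0]+ys[3] = 4+1 = 5 → [4, 1, 8, 1, 9, 5]
reverse → [5, 9, 1, 8, 1, 4]
reverse → [4, 1, 8, 1, 9, 5]
append ys[-1]+ys[4] = 5+9 = 14 → [4, 1, 8, 1, 9, 5, 14]
ys[2] = 1 → [4, 1, 1, 1, 9, 5, 14]
ys[-1] = 9 → [4, 1, 1, 1, 9, 5, 9]
insert 6 at 7 → [4, 1, 1, 1, 9, 5, 9, 6]
pop(7) removes 6 → [4, 1, 1, 1, 9, 5, 9]
sum = 30

30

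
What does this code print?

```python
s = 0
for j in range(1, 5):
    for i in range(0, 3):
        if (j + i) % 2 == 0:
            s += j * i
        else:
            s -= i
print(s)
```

j=1,i=0: odd sum, s = 0-0 = 0
j=1,i=1: even sum, s = 0+1 = 1
j=1,i=2: odd sum, s = 1-2 = -1
j=2,i=0: even sum, s = (-1)+0 = -1
j=2,i=1: odd sum, s = (-1)-1 = -2
j=2,i=2: even sum, s = (-2)+4 = 2
j=3,i=0: odd sum, s = 2-0 = 2
j=3,i=1: even sum, s = 2+3 = 5
j=3,i=2: odd sum, s = 5-2 = 3
j=4,i=0: even sum, s = 3+0 = 3
j=4,i=1: odd sum, s = 3-1 = 2
j=4,i=2: even sum, s = 2+8 = 10

10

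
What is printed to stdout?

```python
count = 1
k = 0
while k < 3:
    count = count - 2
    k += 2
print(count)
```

-3

k=0: count = 1-2 = -1
k=2: count = (-1)-2 = -3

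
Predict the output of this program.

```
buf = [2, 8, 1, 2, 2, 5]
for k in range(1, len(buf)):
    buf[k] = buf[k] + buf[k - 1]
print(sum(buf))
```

k=1: buf[1] = 8+2 = 10 → [2, 10, 1, 2, 2, 5]
k=2: buf[2] = 1+10 = 11 → [2, 10, 11, 2, 2, 5]
k=3: buf[3] = 2+11 = 13 → [2, 10, 11, 13, 2, 5]
k=4: buf[4] = 2+13 = 15 → [2, 10, 11, 13, 15, 5]
k=5: buf[5] = 5+15 = 20 → [2, 10, 11, 13, 15, 20]
sum = 71

71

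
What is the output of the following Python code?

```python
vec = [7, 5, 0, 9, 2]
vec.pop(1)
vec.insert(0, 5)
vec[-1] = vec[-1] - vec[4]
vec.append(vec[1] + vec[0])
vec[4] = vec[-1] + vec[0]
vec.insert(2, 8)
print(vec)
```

pop(1) removes 5 → [7, 0, 9, 2]
insert 5 at 0 → [5, 7, 0, 9, 2]
vec[-1] = vec[-1]-vec[4] = 2-2 = 0 → [5, 7, 0, 9, 0]
append vec[1]+vec[0] = 7+5 = 12 → [5, 7, 0, 9, 0, 12]
vec[4] = vec[-1]+vec[0] = 12+5 = 17 → [5, 7, 0, 9, 17, 12]
insert 8 at 2 → [5, 7, 8, 0, 9, 17, 12]

[5, 7, 8, 0, 9, 17, 12]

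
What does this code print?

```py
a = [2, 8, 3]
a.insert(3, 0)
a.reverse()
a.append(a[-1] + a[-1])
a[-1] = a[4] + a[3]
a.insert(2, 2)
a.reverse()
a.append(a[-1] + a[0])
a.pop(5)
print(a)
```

insert 0 at 3 → [2, 8, 3, 0]
reverse → [0, 3, 8, 2]
append a[-1]+a[-1] = 2+2 = 4 → [0, 3, 8, 2, 4]
a[-1] = a[4]+a[3] = 4+2 = 6 → [0, 3, 8, 2, 6]
insert 2 at 2 → [0, 3, 2, 8, 2, 6]
reverse → [6, 2, 8, 2, 3, 0]
append a[-1]+a[0] = 0+6 = 6 → [6, 2, 8, 2, 3, 0, 6]
pop(5) removes 0 → [6, 2, 8, 2, 3, 6]

[6, 2, 8, 2, 3, 6]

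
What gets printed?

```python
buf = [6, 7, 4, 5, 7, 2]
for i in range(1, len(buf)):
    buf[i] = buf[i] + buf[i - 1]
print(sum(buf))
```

i=1: buf[1] = 7+6 = 13 → [6, 13, 4, 5, 7, 2]
i=2: buf[2] = 4+13 = 17 → [6, 13, 17, 5, 7, 2]
i=3: buf[3] = 5+17 = 22 → [6, 13, 17, 22, 7, 2]
i=4: buf[4] = 7+22 = 29 → [6, 13, 17, 22, 29, 2]
i=5: buf[5] = 2+29 = 31 → [6, 13, 17, 22, 29, 31]
sum = 118

118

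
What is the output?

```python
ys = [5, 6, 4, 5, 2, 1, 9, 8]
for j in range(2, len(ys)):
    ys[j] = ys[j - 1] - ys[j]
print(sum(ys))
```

-39

j=2: ys[2] = 6-4 = 2 → [5, 6, 2, 5, 2, 1, 9, 8]
j=3: ys[3] = 2-5 = -3 → [5, 6, 2, -3, 2, 1, 9, 8]
j=4: ys[4] = (-3)-2 = -5 → [5, 6, 2, -3, -5, 1, 9, 8]
j=5: ys[5] = (-5)-1 = -6 → [5, 6, 2, -3, -5, -6, 9, 8]
j=6: ys[6] = (-6)-9 = -15 → [5, 6, 2, -3, -5, -6, -15, 8]
j=7: ys[7] = (-15)-8 = -23 → [5, 6, 2, -3, -5, -6, -15, -23]
sum = -39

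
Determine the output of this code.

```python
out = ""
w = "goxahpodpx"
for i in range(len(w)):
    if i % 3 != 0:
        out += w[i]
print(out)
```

i=0: skip
i=1: add 'o' → 'o'
i=2: add 'x' → 'ox'
i=3: skip
i=4: add 'h' → 'oxh'
i=5: add 'p' → 'oxhp'
i=6: skip
i=7: add 'd' → 'oxhpd'
i=8: add 'p' → 'oxhpdp'
i=9: skip

oxhpdp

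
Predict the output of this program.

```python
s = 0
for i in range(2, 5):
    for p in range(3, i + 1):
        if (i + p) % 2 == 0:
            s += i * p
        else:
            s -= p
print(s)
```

22

i=3,p=3: even sum, s = 0+9 = 9
i=4,p=3: odd sum, s = 9-3 = 6
i=4,p=4: even sum, s = 6+16 = 22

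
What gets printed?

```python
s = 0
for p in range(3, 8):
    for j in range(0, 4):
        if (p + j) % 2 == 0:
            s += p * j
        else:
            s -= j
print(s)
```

66

p=3,j=0: odd sum, s = 0-0 = 0
p=3,j=1: even sum, s = 0+3 = 3
p=3,j=2: odd sum, s = 3-2 = 1
p=3,j=3: even sum, s = 1+9 = 10
p=4,j=0: even sum, s = 10+0 = 10
p=4,j=1: odd sum, s = 10-1 = 9
p=4,j=2: even sum, s = 9+8 = 17
p=4,j=3: odd sum, s = 17-3 = 14
p=5,j=0: odd sum, s = 14-0 = 14
p=5,j=1: even sum, s = 14+5 = 19
p=5,j=2: odd sum, s = 19-2 = 17
p=5,j=3: even sum, s = 17+15 = 32
p=6,j=0: even sum, s = 32+0 = 32
p=6,j=1: odd sum, s = 32-1 = 31
p=6,j=2: even sum, s = 31+12 = 43
p=6,j=3: odd sum, s = 43-3 = 40
p=7,j=0: odd sum, s = 40-0 = 40
p=7,j=1: even sum, s = 40+7 = 47
p=7,j=2: odd sum, s = 47-2 = 45
p=7,j=3: even sum, s = 45+21 = 66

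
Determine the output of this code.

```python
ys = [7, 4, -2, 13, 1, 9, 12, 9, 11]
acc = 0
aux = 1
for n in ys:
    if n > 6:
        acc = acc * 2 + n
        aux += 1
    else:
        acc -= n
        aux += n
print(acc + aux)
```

511

n=7: >6, acc = 0*2+7 = 7; aux=2
n=4: not >6, acc = 7-4 = 3; aux=6
n=-2: not >6, acc = 3-(-2) = 5; aux=4
n=13: >6, acc = 5*2+13 = 23; aux=5
n=1: not >6, acc = 23-1 = 22; aux=6
n=9: >6, acc = 22*2+9 = 53; aux=7
n=12: >6, acc = 53*2+12 = 118; aux=8
n=9: >6, acc = 118*2+9 = 245; aux=9
n=11: >6, acc = 245*2+11 = 501; aux=10
acc+aux = 501+10 = 511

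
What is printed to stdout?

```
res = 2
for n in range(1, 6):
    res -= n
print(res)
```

-13

n=1: res = 2-1 = 1
n=2: res = 1-2 = -1
n=3: res = (-1)-3 = -4
n=4: res = (-4)-4 = -8
n=5: res = (-8)-5 = -13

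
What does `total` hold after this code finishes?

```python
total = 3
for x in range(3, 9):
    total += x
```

x=3: total = 3+3 = 6
x=4: total = 6+4 = 10
x=5: total = 10+5 = 15
x=6: total = 15+6 = 21
x=7: total = 21+7 = 28
x=8: total = 28+8 = 36

36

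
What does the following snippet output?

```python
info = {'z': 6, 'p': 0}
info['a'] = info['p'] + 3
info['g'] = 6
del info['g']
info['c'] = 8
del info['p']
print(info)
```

info['a'] = info['p']+3 = 3 → {'z': 6, 'p': 0, 'a': 3}
info['g'] = 6 → {'z': 6, 'p': 0, 'a': 3, 'g': 6}
del 'g' → {'z': 6, 'p': 0, 'a': 3}
info['c'] = 8 → {'z': 6, 'p': 0, 'a': 3, 'c': 8}
del 'p' → {'z': 6, 'a': 3, 'c': 8}

{'z': 6, 'a': 3, 'c': 8}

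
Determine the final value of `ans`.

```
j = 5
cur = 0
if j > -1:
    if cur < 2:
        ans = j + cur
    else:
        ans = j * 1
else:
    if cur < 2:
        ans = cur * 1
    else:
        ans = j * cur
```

j=5, cur=0
j > -1 is True; cur < 2 is True
→ ans = j + cur = 5

5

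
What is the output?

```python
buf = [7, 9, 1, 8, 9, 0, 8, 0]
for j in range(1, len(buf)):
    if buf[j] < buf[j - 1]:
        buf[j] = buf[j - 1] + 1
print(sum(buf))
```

j=1: 9>=7, unchanged → [7, 9, 1, 8, 9, 0, 8, 0]
j=2: 1<9, buf[2] = 9+1 = 10 → [7, 9, 10, 8, 9, 0, 8, 0]
j=3: 8<10, buf[3] = 10+1 = 11 → [7, 9, 10, 11, 9, 0, 8, 0]
j=4: 9<11, buf[4] = 11+1 = 12 → [7, 9, 10, 11, 12, 0, 8, 0]
j=5: 0<12, buf[5] = 12+1 = 13 → [7, 9, 10, 11, 12, 13, 8, 0]
j=6: 8<13, buf[6] = 13+1 = 14 → [7, 9, 10, 11, 12, 13, 14, 0]
j=7: 0<14, buf[7] = 14+1 = 15 → [7, 9, 10, 11, 12, 13, 14, 15]
sum = 91

91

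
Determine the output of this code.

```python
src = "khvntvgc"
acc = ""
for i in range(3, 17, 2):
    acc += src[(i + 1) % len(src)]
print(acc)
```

tgkvtgk

i=3: add src[4]='t' → 't'
i=5: add src[6]='g' → 'tg'
i=7: add src[0]='k' → 'tgk'
i=9: add src[2]='v' → 'tgkv'
i=11: add src[4]='t' → 'tgkvt'
i=13: add src[6]='g' → 'tgkvtg'
i=15: add src[0]='k' → 'tgkvtgk'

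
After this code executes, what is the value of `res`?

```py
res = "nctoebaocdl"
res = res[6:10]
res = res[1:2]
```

slice [6:10] → 'aocd'
slice [1:2] → 'o'

'o'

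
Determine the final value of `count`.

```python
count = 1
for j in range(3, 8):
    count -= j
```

j=3: count = 1-3 = -2
j=4: count = (-2)-4 = -6
j=5: count = (-6)-5 = -11
j=6: count = (-11)-6 = -17
j=7: count = (-17)-7 = -24

-24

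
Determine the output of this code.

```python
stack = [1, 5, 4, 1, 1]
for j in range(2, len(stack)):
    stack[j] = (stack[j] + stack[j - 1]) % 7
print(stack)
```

[1, 5, 2, 3, 4]

j=2: stack[2] = (4+5)%7 = 2 → [1, 5, 2, 1, 1]
j=3: stack[3] = (1+2)%7 = 3 → [1, 5, 2, 3, 1]
j=4: stack[4] = (1+3)%7 = 4 → [1, 5, 2, 3, 4]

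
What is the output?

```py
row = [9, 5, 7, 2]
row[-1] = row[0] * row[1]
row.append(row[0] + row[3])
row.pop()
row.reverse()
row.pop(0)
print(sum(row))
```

row[-1] = row[0]*row[1] = 9*5 = 45 → [9, 5, 7, 45]
append row[0]+row[3] = 9+45 = 54 → [9, 5, 7, 45, 54]
pop() removes 54 → [9, 5, 7, 45]
reverse → [45, 7, 5, 9]
pop(0) removes 45 → [7, 5, 9]
sum = 21

21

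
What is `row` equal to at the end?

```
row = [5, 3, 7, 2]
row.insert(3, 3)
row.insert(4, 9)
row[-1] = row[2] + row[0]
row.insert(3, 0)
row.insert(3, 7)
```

[5, 3, 7, 7, 0, 3, 9, 12]

insert 3 at 3 → [5, 3, 7, 3, 2]
insert 9 at 4 → [5, 3, 7, 3, 9, 2]
row[-1] = row[2]+row[0] = 7+5 = 12 → [5, 3, 7, 3, 9, 12]
insert 0 at 3 → [5, 3, 7, 0, 3, 9, 12]
insert 7 at 3 → [5, 3, 7, 7, 0, 3, 9, 12]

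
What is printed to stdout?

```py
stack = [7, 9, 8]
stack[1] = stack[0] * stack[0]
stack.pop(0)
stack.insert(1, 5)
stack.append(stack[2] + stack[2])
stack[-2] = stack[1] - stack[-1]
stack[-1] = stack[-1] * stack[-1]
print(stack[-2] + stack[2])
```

stack[1] = stack[0]*stack[0] = 7*7 = 49 → [7, 49, 8]
pop(0) removes 7 → [49, 8]
insert 5 at 1 → [49, 5, 8]
append stack[2]+stack[2] = 8+8 = 16 → [49, 5, 8, 16]
stack[-2] = stack[1]-stack[-1] = 5-16 = -11 → [49, 5, -11, 16]
stack[-1] = stack[-1]*stack[-1] = 16*16 = 256 → [49, 5, -11, 256]
stack[-2]+stack[2] = (-11)+(-11) = -22

-22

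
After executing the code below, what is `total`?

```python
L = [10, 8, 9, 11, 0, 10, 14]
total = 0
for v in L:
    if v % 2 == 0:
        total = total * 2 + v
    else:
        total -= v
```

98

v=10: even, total = 0*2+10 = 10
v=8: even, total = 10*2+8 = 28
v=9: not even, total = 28-9 = 19
v=11: not even, total = 19-11 = 8
v=0: even, total = 8*2+0 = 16
v=10: even, total = 16*2+10 = 42
v=14: even, total = 42*2+14 = 98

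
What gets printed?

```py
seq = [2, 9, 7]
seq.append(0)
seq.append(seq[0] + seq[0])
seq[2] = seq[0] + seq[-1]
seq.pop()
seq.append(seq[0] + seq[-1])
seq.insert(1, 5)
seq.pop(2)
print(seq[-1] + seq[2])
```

append 0 → [2, 9, 7, 0]
append seq[0]+seq[0] = 2+2 = 4 → [2, 9, 7, 0, 4]
seq[2] = seq[0]+seq[-1] = 2+4 = 6 → [2, 9, 6, 0, 4]
pop() removes 4 → [2, 9, 6, 0]
append seq[0]+seq[-1] = 2+0 = 2 → [2, 9, 6, 0, 2]
insert 5 at 1 → [2, 5, 9, 6, 0, 2]
pop(2) removes 9 → [2, 5, 6, 0, 2]
seq[-1]+seq[2] = 2+6 = 8

8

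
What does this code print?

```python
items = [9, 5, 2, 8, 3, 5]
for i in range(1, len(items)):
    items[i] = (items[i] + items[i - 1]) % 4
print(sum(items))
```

14

i=1: items[1] = (5+9)%4 = 2 → [9, 2, 2, 8, 3, 5]
i=2: items[2] = (2+2)%4 = 0 → [9, 2, 0, 8, 3, 5]
i=3: items[3] = (8+0)%4 = 0 → [9, 2, 0, 0, 3, 5]
i=4: items[4] = (3+0)%4 = 3 → [9, 2, 0, 0, 3, 5]
i=5: items[5] = (5+3)%4 = 0 → [9, 2, 0, 0, 3, 0]
sum = 14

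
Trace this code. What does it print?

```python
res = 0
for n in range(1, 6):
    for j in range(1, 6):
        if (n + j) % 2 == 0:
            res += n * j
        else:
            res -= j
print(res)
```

n=1,j=1: even sum, res = 0+1 = 1
n=1,j=2: odd sum, res = 1-2 = -1
n=1,j=3: even sum, res = (-1)+3 = 2
n=1,j=4: odd sum, res = 2-4 = -2
n=1,j=5: even sum, res = (-2)+5 = 3
n=2,j=1: odd sum, res = 3-1 = 2
n=2,j=2: even sum, res = 2+4 = 6
n=2,j=3: odd sum, res = 6-3 = 3
n=2,j=4: even sum, res = 3+8 = 11
n=2,j=5: odd sum, res = 11-5 = 6
n=3,j=1: even sum, res = 6+3 = 9
n=3,j=2: odd sum, res = 9-2 = 7
n=3,j=3: even sum, res = 7+9 = 16
n=3,j=4: odd sum, res = 16-4 = 12
n=3,j=5: even sum, res = 12+15 = 27
n=4,j=1: odd sum, res = 27-1 = 26
n=4,j=2: even sum, res = 26+8 = 34
n=4,j=3: odd sum, res = 34-3 = 31
n=4,j=4: even sum, res = 31+16 = 47
n=4,j=5: odd sum, res = 47-5 = 42
n=5,j=1: even sum, res = 42+5 = 47
n=5,j=2: odd sum, res = 47-2 = 45
n=5,j=3: even sum, res = 45+15 = 60
n=5,j=4: odd sum, res = 60-4 = 56
n=5,j=5: even sum, res = 56+25 = 81

81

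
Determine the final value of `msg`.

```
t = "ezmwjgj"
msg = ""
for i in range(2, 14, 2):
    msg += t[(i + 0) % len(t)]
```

i=2: add t[2]='m' → 'm'
i=4: add t[4]='j' → 'mj'
i=6: add t[6]='j' → 'mjj'
i=8: add t[1]='z' → 'mjjz'
i=10: add t[3]='w' → 'mjjzw'
i=12: add t[5]='g' → 'mjjzwg'

'mjjzwg'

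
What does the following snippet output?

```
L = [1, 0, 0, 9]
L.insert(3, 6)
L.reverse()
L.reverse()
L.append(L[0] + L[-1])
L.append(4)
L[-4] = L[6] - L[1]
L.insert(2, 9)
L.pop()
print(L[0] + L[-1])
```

insert 6 at 3 → [1, 0, 0, 6, 9]
reverse → [9, 6, 0, 0, 1]
reverse → [1, 0, 0, 6, 9]
append L[0]+L[-1] = 1+9 = 10 → [1, 0, 0, 6, 9, 10]
append 4 → [1, 0, 0, 6, 9, 10, 4]
L[-4] = L[6]-L[1] = 4-0 = 4 → [1, 0, 0, 4, 9, 10, 4]
insert 9 at 2 → [1, 0, 9, 0, 4, 9, 10, 4]
pop() removes 4 → [1, 0, 9, 0, 4, 9, 10]
L[0]+L[-1] = 1+10 = 11

11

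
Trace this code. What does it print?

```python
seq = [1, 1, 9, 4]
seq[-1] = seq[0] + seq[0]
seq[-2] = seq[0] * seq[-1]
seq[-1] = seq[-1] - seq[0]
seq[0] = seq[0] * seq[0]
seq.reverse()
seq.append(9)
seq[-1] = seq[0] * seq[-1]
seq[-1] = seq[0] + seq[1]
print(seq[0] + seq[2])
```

2

seq[-1] = seq[0]+seq[0] = 1+1 = 2 → [1, 1, 9, 2]
seq[-2] = seq[0]*seq[-1] = 1*2 = 2 → [1, 1, 2, 2]
seq[-1] = seq[-1]-seq[0] = 2-1 = 1 → [1, 1, 2, 1]
seq[0] = seq[0]*seq[0] = 1*1 = 1 → [1, 1, 2, 1]
reverse → [1, 2, 1, 1]
append 9 → [1, 2, 1, 1, 9]
seq[-1] = seq[0]*seq[-1] = 1*9 = 9 → [1, 2, 1, 1, 9]
seq[-1] = seq[0]+seq[1] = 1+2 = 3 → [1, 2, 1, 1, 3]
seq[0]+seq[2] = 1+1 = 2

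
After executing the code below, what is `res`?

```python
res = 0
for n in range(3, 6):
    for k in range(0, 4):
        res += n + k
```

n=3,k=0: res = 0+3 = 3
n=3,k=1: res = 3+4 = 7
n=3,k=2: res = 7+5 = 12
n=3,k=3: res = 12+6 = 18
n=4,k=0: res = 18+4 = 22
n=4,k=1: res = 22+5 = 27
n=4,k=2: res = 27+6 = 33
n=4,k=3: res = 33+7 = 40
n=5,k=0: res = 40+5 = 45
n=5,k=1: res = 45+6 = 51
n=5,k=2: res = 51+7 = 58
n=5,k=3: res = 58+8 = 66

66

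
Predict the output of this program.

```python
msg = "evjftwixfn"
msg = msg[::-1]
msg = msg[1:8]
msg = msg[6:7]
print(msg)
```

reverse → 'nfxiwtfjve'
slice [1:8] → 'fxiwtfj'
slice [6:7] → 'j'

j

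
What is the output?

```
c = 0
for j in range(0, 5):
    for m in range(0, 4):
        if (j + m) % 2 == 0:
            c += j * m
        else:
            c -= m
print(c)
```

12

j=0,m=0: even sum, c = 0+0 = 0
j=0,m=1: odd sum, c = 0-1 = -1
j=0,m=2: even sum, c = (-1)+0 = -1
j=0,m=3: odd sum, c = (-1)-3 = -4
j=1,m=0: odd sum, c = (-4)-0 = -4
j=1,m=1: even sum, c = (-4)+1 = -3
j=1,m=2: odd sum, c = (-3)-2 = -5
j=1,m=3: even sum, c = (-5)+3 = -2
j=2,m=0: even sum, c = (-2)+0 = -2
j=2,m=1: odd sum, c = (-2)-1 = -3
j=2,m=2: even sum, c = (-3)+4 = 1
j=2,m=3: odd sum, c = 1-3 = -2
j=3,m=0: odd sum, c = (-2)-0 = -2
j=3,m=1: even sum, c = (-2)+3 = 1
j=3,m=2: odd sum, c = 1-2 = -1
j=3,m=3: even sum, c = (-1)+9 = 8
j=4,m=0: even sum, c = 8+0 = 8
j=4,m=1: odd sum, c = 8-1 = 7
j=4,m=2: even sum, c = 7+8 = 15
j=4,m=3: odd sum, c = 15-3 = 12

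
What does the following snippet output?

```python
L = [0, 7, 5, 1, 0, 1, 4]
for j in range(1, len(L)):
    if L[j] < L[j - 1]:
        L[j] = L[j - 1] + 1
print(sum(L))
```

j=1: 7>=0, unchanged → [0, 7, 5, 1, 0, 1, 4]
j=2: 5<7, L[2] = 7+1 = 8 → [0, 7, 8, 1, 0, 1, 4]
j=3: 1<8, L[3] = 8+1 = 9 → [0, 7, 8, 9, 0, 1, 4]
j=4: 0<9, L[4] = 9+1 = 10 → [0, 7, 8, 9, 10, 1, 4]
j=5: 1<10, L[5] = 10+1 = 11 → [0, 7, 8, 9, 10, 11, 4]
j=6: 4<11, L[6] = 11+1 = 12 → [0, 7, 8, 9, 10, 11, 12]
sum = 57

57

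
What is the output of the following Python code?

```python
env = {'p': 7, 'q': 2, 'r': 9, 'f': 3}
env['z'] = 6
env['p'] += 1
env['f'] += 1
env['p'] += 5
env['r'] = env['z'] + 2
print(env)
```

{'p': 13, 'q': 2, 'r': 8, 'f': 4, 'z': 6}

env['z'] = 6 → {'p': 7, 'q': 2, 'r': 9, 'f': 3, 'z': 6}
env['p'] = 7+1 = 8 → {'p': 8, 'q': 2, 'r': 9, 'f': 3, 'z': 6}
env['f'] = 3+1 = 4 → {'p': 8, 'q': 2, 'r': 9, 'f': 4, 'z': 6}
env['p'] = 8+5 = 13 → {'p': 13, 'q': 2, 'r': 9, 'f': 4, 'z': 6}
env['r'] = env['z']+2 = 8 → {'p': 13, 'q': 2, 'r': 8, 'f': 4, 'z': 6}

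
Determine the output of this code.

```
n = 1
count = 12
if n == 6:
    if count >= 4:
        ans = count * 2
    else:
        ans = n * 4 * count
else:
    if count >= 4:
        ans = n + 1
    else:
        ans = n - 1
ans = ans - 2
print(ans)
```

0

n=1, count=12
n == 6 is False; count >= 4 is True
→ ans = n + 1 = 2
ans = 2-2 = 0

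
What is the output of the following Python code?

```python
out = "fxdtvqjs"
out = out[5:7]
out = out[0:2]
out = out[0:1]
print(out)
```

slice [5:7] → 'qj'
slice [0:2] → 'qj'
slice [0:1] → 'q'

q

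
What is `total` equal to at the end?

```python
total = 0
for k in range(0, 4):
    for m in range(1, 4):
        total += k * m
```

k=0,m=1: total = 0+0 = 0
k=0,m=2: total = 0+0 = 0
k=0,m=3: total = 0+0 = 0
k=1,m=1: total = 0+1 = 1
k=1,m=2: total = 1+2 = 3
k=1,m=3: total = 3+3 = 6
k=2,m=1: total = 6+2 = 8
k=2,m=2: total = 8+4 = 12
k=2,m=3: total = 12+6 = 18
k=3,m=1: total = 18+3 = 21
k=3,m=2: total = 21+6 = 27
k=3,m=3: total = 27+9 = 36

36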